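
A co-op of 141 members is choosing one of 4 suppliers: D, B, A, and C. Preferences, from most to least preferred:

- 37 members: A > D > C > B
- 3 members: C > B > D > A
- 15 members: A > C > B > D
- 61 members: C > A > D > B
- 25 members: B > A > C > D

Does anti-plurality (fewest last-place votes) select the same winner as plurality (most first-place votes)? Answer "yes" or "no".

Anti-plurality — last-place votes: D 40, B 98, A 3, C 0. Winner: C.
Plurality — first-place votes: D 0, B 25, A 52, C 64. Winner: C.
The two methods agree.

yes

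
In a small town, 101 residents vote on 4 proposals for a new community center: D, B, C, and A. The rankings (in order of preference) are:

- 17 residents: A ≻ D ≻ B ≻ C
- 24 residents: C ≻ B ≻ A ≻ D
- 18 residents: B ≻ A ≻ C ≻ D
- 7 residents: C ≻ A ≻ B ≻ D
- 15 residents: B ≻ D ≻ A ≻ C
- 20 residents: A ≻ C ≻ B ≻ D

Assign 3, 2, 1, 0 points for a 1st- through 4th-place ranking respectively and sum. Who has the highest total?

A

D: 17·2 + 24·0 + 18·0 + 7·0 + 15·2 + 20·0 = 64
B: 17·1 + 24·2 + 18·3 + 7·1 + 15·3 + 20·1 = 191
C: 17·0 + 24·3 + 18·1 + 7·3 + 15·0 + 20·2 = 151
A: 17·3 + 24·1 + 18·2 + 7·2 + 15·1 + 20·3 = 200
A has the highest Borda score (200).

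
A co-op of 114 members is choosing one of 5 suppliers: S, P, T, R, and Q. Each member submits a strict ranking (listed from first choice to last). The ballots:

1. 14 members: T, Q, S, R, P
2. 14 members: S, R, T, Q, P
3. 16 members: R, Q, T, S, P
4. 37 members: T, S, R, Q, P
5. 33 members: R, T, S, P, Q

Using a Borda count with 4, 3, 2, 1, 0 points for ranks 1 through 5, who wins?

S: 14·2 + 14·4 + 16·1 + 37·3 + 33·2 = 277
P: 14·0 + 14·0 + 16·0 + 37·0 + 33·1 = 33
T: 14·4 + 14·2 + 16·2 + 37·4 + 33·3 = 363
R: 14·1 + 14·3 + 16·4 + 37·2 + 33·4 = 326
Q: 14·3 + 14·1 + 16·3 + 37·1 + 33·0 = 141
T has the highest Borda score (363).

T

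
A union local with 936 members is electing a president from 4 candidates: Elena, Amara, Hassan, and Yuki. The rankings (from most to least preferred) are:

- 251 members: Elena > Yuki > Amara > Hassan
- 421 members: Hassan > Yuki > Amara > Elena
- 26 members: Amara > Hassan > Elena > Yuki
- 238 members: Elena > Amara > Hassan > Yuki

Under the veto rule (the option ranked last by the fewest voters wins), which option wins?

Amara

Last-place votes: Elena 421, Amara 0, Hassan 251, Yuki 264.
Amara is ranked last by the fewest voters, so Amara wins.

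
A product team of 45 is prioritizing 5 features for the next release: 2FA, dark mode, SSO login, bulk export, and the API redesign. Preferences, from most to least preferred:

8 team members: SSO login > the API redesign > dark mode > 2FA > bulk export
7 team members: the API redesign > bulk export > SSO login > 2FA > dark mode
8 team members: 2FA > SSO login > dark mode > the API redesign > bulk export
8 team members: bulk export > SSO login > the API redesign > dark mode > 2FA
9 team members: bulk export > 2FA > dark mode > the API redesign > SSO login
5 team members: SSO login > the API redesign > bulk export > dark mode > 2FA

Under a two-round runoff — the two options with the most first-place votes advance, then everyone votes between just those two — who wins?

Round 1 first-place votes: 2FA 8, dark mode 0, SSO login 13, bulk export 17, the API redesign 7.
bulk export and SSO login advance.
Runoff: bulk export is preferred to SSO login by 24 voters; SSO login by 21.
bulk export wins the runoff.

bulk export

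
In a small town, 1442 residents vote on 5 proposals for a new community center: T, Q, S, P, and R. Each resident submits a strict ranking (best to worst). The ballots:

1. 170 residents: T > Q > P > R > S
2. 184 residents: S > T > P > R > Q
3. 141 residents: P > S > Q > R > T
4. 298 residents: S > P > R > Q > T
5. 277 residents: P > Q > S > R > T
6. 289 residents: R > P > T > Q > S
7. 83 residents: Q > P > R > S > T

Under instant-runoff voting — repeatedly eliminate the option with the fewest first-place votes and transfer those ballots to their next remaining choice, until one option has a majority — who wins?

Round 1: T 170, Q 83, S 482, P 418, R 289. Eliminate Q.
Round 2: T 170, S 482, P 501, R 289. Eliminate T.
Round 3: S 482, P 671, R 289. Eliminate R.
Round 4: S 482, P 960. P has a majority.

P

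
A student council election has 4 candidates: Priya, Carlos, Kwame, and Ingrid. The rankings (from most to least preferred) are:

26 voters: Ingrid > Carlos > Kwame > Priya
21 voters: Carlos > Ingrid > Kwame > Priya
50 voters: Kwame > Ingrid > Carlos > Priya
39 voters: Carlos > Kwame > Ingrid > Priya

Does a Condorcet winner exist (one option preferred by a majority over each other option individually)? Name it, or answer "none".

none

Checking pairwise contests:
Carlos beats Priya 136–0.
Ingrid beats Carlos 76–60.
Carlos beats Kwame 86–50.
Kwame beats Ingrid 89–47.
Every option loses at least one head-to-head, so there is no Condorcet winner.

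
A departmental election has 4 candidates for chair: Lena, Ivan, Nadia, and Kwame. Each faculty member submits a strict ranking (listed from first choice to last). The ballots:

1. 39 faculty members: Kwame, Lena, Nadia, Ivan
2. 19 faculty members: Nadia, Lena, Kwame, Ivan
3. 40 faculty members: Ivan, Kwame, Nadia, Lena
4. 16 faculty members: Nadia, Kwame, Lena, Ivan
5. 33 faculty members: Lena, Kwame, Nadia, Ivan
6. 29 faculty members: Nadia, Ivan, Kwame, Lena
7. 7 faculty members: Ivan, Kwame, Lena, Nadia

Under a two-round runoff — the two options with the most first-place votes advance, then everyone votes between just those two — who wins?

Round 1 first-place votes: Lena 33, Ivan 47, Nadia 64, Kwame 39.
Nadia and Ivan advance.
Runoff: Nadia is preferred to Ivan by 136 voters; Ivan by 47.
Nadia wins the runoff.

Nadia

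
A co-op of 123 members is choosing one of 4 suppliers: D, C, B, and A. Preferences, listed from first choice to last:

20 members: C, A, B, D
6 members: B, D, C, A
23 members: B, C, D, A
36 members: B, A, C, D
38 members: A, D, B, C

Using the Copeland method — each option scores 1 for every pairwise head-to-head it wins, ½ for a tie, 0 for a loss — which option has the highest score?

B

D: loses to C, B, and A → score 0.
C: beats D; loses to B and A → score 1.
B: beats D, C, and A → score 3.
A: beats D and C; loses to B → score 2.
B has the best pairwise record.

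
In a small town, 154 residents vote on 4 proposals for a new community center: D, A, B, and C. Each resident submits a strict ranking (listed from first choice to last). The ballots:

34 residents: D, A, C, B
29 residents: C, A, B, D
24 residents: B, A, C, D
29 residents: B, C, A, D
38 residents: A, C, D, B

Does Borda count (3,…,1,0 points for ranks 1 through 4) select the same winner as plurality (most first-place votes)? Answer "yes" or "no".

no

Borda — scores: D 140, A 317, B 188, C 279. Winner: A.
Plurality — first-place votes: D 34, A 38, B 53, C 29. Winner: B.
The two methods disagree.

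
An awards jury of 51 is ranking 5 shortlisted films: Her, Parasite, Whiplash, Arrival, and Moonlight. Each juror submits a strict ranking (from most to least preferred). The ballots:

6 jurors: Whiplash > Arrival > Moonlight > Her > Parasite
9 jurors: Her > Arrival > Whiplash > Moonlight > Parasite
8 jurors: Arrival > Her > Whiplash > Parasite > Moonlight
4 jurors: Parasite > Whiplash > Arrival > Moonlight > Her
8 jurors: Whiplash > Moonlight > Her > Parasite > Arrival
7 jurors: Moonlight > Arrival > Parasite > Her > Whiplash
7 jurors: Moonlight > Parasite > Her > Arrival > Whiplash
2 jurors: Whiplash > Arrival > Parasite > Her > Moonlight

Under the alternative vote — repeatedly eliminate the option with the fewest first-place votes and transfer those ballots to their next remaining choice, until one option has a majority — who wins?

Her

Round 1: Her 9, Parasite 4, Whiplash 16, Arrival 8, Moonlight 14. Eliminate Parasite.
Round 2: Her 9, Whiplash 20, Arrival 8, Moonlight 14. Eliminate Arrival.
Round 3: Her 17, Whiplash 20, Moonlight 14. Eliminate Moonlight.
Round 4: Her 31, Whiplash 20. Her has a majority.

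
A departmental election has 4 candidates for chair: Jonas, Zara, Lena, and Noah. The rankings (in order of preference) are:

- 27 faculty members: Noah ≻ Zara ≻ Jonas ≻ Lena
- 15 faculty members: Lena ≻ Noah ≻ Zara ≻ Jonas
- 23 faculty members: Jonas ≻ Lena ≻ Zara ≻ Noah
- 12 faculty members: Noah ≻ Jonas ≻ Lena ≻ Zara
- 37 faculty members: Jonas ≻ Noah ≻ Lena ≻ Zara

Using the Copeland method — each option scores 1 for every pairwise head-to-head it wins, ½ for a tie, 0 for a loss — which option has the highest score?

Jonas

Jonas: beats Zara, Lena, and Noah → score 3.
Zara: loses to Jonas, Lena, and Noah → score 0.
Lena: beats Zara; loses to Jonas and Noah → score 1.
Noah: beats Zara and Lena; loses to Jonas → score 2.
Jonas has the best pairwise record.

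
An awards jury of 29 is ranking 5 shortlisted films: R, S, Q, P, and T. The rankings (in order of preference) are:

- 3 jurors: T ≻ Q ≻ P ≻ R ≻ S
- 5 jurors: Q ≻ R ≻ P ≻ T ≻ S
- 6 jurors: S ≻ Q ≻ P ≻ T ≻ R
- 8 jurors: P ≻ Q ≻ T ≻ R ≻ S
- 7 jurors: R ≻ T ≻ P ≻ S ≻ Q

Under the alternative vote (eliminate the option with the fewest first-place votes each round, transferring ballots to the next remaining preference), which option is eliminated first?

Round 1: R 7, S 6, Q 5, P 8, T 3. Eliminate T.

T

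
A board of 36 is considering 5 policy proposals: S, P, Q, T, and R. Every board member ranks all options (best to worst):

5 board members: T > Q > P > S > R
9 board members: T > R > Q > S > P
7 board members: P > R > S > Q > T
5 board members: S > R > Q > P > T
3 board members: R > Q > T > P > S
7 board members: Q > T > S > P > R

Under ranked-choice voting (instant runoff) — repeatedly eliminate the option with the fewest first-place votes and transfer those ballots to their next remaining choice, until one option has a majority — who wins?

Round 1: S 5, P 7, Q 7, T 14, R 3. Eliminate R.
Round 2: S 5, P 7, Q 10, T 14. Eliminate S.
Round 3: P 7, Q 15, T 14. Eliminate P.
Round 4: Q 22, T 14. Q has a majority.

Q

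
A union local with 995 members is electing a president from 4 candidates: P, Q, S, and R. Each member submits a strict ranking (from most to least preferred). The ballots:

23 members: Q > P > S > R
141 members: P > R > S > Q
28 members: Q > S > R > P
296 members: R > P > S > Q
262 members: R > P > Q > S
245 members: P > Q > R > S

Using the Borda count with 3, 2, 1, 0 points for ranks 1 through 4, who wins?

P: 23·2 + 141·3 + 28·0 + 296·2 + 262·2 + 245·3 = 2320
Q: 23·3 + 141·0 + 28·3 + 296·0 + 262·1 + 245·2 = 905
S: 23·1 + 141·1 + 28·2 + 296·1 + 262·0 + 245·0 = 516
R: 23·0 + 141·2 + 28·1 + 296·3 + 262·3 + 245·1 = 2229
P has the highest Borda score (2320).

P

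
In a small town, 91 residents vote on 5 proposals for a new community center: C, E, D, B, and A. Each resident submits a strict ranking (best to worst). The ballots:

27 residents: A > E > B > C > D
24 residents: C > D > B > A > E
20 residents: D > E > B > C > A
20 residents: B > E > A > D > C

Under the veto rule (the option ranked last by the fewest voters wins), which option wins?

B

Last-place votes: C 20, E 24, D 27, B 0, A 20.
B is ranked last by the fewest voters, so B wins.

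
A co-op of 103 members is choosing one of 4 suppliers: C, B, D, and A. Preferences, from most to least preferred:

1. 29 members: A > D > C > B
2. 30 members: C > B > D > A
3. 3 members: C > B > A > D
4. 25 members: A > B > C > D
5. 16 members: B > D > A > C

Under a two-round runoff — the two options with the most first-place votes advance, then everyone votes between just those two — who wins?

Round 1 first-place votes: C 33, B 16, D 0, A 54.
A and C advance.
Runoff: A is preferred to C by 70 voters; C by 33.
A wins the runoff.

A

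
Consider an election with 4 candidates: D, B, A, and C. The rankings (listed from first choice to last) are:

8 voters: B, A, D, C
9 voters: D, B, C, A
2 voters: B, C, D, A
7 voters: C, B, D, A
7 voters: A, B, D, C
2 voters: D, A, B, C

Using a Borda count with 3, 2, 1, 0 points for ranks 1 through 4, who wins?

B

D: 8·1 + 9·3 + 2·1 + 7·1 + 7·1 + 2·3 = 57
B: 8·3 + 9·2 + 2·3 + 7·2 + 7·2 + 2·1 = 78
A: 8·2 + 9·0 + 2·0 + 7·0 + 7·3 + 2·2 = 41
C: 8·0 + 9·1 + 2·2 + 7·3 + 7·0 + 2·0 = 34
B has the highest Borda score (78).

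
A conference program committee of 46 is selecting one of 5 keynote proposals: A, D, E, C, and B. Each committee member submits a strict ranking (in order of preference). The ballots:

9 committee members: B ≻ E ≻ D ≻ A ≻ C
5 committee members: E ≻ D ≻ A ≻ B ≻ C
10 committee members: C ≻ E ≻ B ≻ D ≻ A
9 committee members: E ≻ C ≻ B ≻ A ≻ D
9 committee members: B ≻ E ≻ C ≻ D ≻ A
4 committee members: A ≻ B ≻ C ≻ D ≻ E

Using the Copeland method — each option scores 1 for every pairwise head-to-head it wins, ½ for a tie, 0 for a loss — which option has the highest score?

A: loses to D, E, C, and B → score 0.
D: beats A; loses to E, C, and B → score 1.
E: beats A, D, C, and B → score 4.
C: beats A and D; loses to E and B → score 2.
B: beats A, D, and C; loses to E → score 3.
E has the best pairwise record.

E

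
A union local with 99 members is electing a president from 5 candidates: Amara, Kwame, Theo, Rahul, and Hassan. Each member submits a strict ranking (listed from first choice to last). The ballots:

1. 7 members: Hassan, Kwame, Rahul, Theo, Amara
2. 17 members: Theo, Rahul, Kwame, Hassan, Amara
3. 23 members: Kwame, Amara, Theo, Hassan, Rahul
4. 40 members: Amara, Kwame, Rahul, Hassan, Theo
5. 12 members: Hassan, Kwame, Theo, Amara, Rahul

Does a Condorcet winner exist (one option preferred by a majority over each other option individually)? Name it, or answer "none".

Kwame

Kwame vs Amara: 59–40 for Kwame.
Kwame vs Theo: 82–17 for Kwame.
Kwame vs Rahul: 82–17 for Kwame.
Kwame vs Hassan: 80–19 for Kwame.
Kwame beats every other option head-to-head.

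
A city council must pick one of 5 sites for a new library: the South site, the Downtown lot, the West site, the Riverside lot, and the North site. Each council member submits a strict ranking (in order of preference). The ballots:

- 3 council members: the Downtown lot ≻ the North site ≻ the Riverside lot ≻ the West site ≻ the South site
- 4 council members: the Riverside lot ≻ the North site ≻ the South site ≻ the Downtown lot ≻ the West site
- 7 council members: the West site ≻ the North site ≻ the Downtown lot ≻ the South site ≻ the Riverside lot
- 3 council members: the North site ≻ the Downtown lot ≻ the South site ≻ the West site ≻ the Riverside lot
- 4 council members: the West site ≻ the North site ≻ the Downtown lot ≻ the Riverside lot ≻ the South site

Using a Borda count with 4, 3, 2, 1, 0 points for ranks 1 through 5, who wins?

the South site: 3·0 + 4·2 + 7·1 + 3·2 + 4·0 = 21
the Downtown lot: 3·4 + 4·1 + 7·2 + 3·3 + 4·2 = 47
the West site: 3·1 + 4·0 + 7·4 + 3·1 + 4·4 = 50
the Riverside lot: 3·2 + 4·4 + 7·0 + 3·0 + 4·1 = 26
the North site: 3·3 + 4·3 + 7·3 + 3·4 + 4·3 = 66
the North site has the highest Borda score (66).

the North site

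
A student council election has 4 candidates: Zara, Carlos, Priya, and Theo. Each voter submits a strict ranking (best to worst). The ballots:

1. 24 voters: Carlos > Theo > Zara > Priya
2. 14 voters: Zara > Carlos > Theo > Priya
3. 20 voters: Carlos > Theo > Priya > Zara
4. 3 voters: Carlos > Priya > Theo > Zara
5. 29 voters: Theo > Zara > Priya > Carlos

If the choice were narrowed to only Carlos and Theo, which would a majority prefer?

Carlos

Voters preferring Carlos to Theo: 61; preferring Theo to Carlos: 29.
Carlos wins the head-to-head.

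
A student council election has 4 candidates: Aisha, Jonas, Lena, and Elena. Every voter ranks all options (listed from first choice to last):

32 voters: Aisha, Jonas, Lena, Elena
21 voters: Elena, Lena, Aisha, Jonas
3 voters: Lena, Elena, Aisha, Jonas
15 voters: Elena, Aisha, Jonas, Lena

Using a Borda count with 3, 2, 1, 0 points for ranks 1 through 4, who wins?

Aisha: 32·3 + 21·1 + 3·1 + 15·2 = 150
Jonas: 32·2 + 21·0 + 3·0 + 15·1 = 79
Lena: 32·1 + 21·2 + 3·3 + 15·0 = 83
Elena: 32·0 + 21·3 + 3·2 + 15·3 = 114
Aisha has the highest Borda score (150).

Aisha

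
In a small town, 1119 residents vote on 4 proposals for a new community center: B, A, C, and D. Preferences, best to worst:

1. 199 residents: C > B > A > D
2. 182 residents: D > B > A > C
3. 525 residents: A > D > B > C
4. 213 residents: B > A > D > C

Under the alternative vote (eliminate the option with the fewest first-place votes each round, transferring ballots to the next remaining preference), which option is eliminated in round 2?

C

Round 1: B 213, A 525, C 199, D 182. Eliminate D.
Round 2: B 395, A 525, C 199. Eliminate C.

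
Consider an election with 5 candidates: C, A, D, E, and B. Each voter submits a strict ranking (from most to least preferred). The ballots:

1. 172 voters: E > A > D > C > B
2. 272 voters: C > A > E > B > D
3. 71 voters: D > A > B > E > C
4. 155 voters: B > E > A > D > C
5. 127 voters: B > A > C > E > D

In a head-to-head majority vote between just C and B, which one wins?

Voters preferring C to B: 444; preferring B to C: 353.
C wins the head-to-head.

C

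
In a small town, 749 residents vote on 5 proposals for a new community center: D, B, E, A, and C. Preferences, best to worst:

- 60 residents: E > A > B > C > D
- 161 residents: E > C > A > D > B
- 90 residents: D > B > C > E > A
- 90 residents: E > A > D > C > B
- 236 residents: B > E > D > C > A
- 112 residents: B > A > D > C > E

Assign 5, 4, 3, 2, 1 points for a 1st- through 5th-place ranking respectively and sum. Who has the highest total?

E

D: 60·1 + 161·2 + 90·5 + 90·3 + 236·3 + 112·3 = 2146
B: 60·3 + 161·1 + 90·4 + 90·1 + 236·5 + 112·5 = 2531
E: 60·5 + 161·5 + 90·2 + 90·5 + 236·4 + 112·1 = 2791
A: 60·4 + 161·3 + 90·1 + 90·4 + 236·1 + 112·4 = 1857
C: 60·2 + 161·4 + 90·3 + 90·2 + 236·2 + 112·2 = 1910
E has the highest Borda score (2791).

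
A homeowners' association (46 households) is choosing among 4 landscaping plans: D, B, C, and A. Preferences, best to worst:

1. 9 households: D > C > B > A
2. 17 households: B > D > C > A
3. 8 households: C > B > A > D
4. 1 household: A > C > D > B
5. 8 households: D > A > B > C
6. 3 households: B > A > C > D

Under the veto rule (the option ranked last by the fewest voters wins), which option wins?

Last-place votes: D 11, B 1, C 8, A 26.
B is ranked last by the fewest voters, so B wins.

B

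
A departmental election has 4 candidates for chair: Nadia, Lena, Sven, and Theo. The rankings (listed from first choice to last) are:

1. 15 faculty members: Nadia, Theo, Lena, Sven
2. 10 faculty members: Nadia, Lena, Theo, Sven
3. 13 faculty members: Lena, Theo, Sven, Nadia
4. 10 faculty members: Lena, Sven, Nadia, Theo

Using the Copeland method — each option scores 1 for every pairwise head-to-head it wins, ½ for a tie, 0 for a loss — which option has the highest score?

Nadia: beats Lena, Sven, and Theo → score 3.
Lena: beats Sven and Theo; loses to Nadia → score 2.
Sven: loses to Nadia, Lena, and Theo → score 0.
Theo: beats Sven; loses to Nadia and Lena → score 1.
Nadia has the best pairwise record.

Nadia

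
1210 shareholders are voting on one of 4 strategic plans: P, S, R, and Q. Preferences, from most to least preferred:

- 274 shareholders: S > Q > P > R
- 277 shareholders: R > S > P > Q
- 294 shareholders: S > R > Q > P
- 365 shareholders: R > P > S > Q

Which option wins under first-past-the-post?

First-place votes: P 0, S 568, R 642, Q 0.
R has the most first-place votes.

R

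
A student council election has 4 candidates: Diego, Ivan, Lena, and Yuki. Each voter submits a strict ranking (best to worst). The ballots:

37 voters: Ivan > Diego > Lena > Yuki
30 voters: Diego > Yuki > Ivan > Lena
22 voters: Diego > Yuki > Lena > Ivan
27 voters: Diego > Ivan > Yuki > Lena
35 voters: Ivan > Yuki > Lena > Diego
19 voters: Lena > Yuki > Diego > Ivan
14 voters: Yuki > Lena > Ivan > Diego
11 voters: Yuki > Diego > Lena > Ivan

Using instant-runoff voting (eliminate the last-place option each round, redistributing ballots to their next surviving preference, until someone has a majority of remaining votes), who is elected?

Diego

Round 1: Diego 79, Ivan 72, Lena 19, Yuki 25. Eliminate Lena.
Round 2: Diego 79, Ivan 72, Yuki 44. Eliminate Yuki.
Round 3: Diego 109, Ivan 86. Diego has a majority.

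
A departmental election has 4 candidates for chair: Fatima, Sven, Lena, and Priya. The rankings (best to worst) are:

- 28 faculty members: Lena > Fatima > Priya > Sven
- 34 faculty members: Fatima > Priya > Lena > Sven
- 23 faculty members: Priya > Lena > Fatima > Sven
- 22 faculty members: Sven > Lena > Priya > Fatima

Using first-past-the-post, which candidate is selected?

First-place votes: Fatima 34, Sven 22, Lena 28, Priya 23.
Fatima has the most first-place votes.

Fatima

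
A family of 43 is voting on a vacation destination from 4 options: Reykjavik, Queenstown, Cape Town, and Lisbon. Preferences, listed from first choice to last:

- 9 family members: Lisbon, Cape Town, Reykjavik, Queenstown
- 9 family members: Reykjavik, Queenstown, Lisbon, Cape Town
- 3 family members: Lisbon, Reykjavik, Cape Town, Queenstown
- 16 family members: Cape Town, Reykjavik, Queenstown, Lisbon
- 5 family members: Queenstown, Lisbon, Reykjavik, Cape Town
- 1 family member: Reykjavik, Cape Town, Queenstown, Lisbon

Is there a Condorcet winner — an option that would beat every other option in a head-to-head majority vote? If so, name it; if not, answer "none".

Checking pairwise contests:
Cape Town beats Reykjavik 25–18.
Reykjavik beats Queenstown 38–5.
Lisbon beats Cape Town 26–17.
Reykjavik beats Lisbon 26–17.
Every option loses at least one head-to-head, so there is no Condorcet winner.

none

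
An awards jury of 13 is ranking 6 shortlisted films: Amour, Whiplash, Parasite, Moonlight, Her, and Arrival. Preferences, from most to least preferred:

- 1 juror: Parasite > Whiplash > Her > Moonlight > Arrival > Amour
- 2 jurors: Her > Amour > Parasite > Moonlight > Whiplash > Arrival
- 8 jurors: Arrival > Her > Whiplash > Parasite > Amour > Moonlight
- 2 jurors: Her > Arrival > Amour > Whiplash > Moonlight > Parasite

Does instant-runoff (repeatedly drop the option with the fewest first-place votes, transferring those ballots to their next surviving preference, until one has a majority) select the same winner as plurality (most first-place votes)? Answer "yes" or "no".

yes

Instant-runoff — R1 Amour 0, Whiplash 0, Parasite 1, Moonlight 0, Her 4, Arrival 8 (Arrival winner). Winner: Arrival.
Plurality — first-place votes: Amour 0, Whiplash 0, Parasite 1, Moonlight 0, Her 4, Arrival 8. Winner: Arrival.
The two methods agree.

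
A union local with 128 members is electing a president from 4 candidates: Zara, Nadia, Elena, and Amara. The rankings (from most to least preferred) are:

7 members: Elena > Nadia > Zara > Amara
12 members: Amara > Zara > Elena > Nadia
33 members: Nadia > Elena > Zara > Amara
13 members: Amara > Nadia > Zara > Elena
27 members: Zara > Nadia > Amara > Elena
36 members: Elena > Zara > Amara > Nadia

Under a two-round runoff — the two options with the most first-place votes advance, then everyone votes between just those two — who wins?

Nadia

Round 1 first-place votes: Zara 27, Nadia 33, Elena 43, Amara 25.
Elena and Nadia advance.
Runoff: Elena is preferred to Nadia by 55 voters; Nadia by 73.
Nadia wins the runoff.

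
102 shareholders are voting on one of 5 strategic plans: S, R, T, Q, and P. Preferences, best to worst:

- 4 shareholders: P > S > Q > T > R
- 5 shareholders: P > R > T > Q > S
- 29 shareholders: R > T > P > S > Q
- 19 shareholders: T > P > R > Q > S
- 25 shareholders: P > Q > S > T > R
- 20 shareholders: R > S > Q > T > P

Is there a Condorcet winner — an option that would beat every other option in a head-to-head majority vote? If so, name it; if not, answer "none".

none

Checking pairwise contests:
R beats S 73–29.
P beats R 53–49.
R beats T 54–48.
S beats Q 53–49.
T beats P 68–34.
Every option loses at least one head-to-head, so there is no Condorcet winner.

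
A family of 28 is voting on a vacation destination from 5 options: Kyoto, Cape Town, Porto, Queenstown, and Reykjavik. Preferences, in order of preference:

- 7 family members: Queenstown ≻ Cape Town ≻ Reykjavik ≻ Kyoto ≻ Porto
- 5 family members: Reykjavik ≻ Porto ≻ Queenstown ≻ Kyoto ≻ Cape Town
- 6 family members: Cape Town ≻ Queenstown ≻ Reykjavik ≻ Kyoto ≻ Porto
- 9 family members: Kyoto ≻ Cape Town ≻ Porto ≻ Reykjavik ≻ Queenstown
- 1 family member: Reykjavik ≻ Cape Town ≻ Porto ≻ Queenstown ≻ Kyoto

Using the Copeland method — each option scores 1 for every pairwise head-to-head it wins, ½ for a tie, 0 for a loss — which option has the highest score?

Cape Town

Kyoto: beats Porto; ties Cape Town; loses to Queenstown and Reykjavik → score 1.5.
Cape Town: beats Porto, Queenstown, and Reykjavik; ties Kyoto → score 3.5.
Porto: beats Queenstown; loses to Kyoto, Cape Town, and Reykjavik → score 1.
Queenstown: beats Kyoto; loses to Cape Town, Porto, and Reykjavik → score 1.
Reykjavik: beats Kyoto, Porto, and Queenstown; loses to Cape Town → score 3.
Cape Town has the best pairwise record.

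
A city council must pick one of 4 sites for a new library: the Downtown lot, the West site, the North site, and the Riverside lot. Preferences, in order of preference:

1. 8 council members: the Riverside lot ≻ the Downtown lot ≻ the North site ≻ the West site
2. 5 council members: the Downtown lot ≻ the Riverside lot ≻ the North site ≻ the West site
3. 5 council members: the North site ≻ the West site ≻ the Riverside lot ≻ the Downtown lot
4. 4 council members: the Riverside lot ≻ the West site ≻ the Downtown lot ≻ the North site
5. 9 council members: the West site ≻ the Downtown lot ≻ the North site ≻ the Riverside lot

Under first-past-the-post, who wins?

First-place votes: the Downtown lot 5, the West site 9, the North site 5, the Riverside lot 12.
the Riverside lot has the most first-place votes.

the Riverside lot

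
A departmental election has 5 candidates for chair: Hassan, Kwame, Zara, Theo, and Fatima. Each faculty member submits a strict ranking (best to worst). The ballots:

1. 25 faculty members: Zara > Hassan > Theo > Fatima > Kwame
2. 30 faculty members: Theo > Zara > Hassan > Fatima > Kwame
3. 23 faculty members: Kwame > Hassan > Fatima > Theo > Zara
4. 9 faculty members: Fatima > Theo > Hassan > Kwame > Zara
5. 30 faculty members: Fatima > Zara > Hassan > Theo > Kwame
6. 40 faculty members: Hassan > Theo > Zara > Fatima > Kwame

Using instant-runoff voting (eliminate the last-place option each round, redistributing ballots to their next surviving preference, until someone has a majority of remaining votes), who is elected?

Hassan

Round 1: Hassan 40, Kwame 23, Zara 25, Theo 30, Fatima 39. Eliminate Kwame.
Round 2: Hassan 63, Zara 25, Theo 30, Fatima 39. Eliminate Zara.
Round 3: Hassan 88, Theo 30, Fatima 39. Hassan has a majority.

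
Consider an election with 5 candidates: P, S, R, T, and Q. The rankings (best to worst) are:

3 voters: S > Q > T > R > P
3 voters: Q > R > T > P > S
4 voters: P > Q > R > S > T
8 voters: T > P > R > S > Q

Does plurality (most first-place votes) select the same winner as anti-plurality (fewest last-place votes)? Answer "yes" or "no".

no

Plurality — first-place votes: P 4, S 3, R 0, T 8, Q 3. Winner: T.
Anti-plurality — last-place votes: P 3, S 3, R 0, T 4, Q 8. Winner: R.
The two methods disagree.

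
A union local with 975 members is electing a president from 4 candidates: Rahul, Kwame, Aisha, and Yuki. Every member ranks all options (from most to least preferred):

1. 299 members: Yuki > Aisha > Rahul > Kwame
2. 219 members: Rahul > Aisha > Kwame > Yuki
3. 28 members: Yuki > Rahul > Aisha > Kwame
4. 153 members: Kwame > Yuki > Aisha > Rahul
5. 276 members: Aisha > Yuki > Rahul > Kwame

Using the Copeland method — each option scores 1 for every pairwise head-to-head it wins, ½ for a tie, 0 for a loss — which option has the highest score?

Aisha

Rahul: beats Kwame; loses to Aisha and Yuki → score 1.
Kwame: loses to Rahul, Aisha, and Yuki → score 0.
Aisha: beats Rahul, Kwame, and Yuki → score 3.
Yuki: beats Rahul and Kwame; loses to Aisha → score 2.
Aisha has the best pairwise record.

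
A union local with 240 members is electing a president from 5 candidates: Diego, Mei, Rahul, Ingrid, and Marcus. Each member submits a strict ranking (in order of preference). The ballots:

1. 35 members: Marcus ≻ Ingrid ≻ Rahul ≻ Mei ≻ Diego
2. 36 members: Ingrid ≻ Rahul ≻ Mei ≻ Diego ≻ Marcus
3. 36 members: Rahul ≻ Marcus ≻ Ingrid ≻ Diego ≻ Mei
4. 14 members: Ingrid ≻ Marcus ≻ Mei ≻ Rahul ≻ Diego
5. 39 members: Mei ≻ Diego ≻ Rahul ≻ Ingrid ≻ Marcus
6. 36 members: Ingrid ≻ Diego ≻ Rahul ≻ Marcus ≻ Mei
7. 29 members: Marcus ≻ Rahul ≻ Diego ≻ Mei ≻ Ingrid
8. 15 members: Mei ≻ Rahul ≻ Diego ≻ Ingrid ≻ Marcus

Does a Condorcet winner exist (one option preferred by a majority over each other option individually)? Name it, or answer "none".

Ingrid

Ingrid vs Diego: 157–83 for Ingrid.
Ingrid vs Mei: 157–83 for Ingrid.
Ingrid vs Rahul: 121–119 for Ingrid.
Ingrid vs Marcus: 140–100 for Ingrid.
Ingrid beats every other option head-to-head.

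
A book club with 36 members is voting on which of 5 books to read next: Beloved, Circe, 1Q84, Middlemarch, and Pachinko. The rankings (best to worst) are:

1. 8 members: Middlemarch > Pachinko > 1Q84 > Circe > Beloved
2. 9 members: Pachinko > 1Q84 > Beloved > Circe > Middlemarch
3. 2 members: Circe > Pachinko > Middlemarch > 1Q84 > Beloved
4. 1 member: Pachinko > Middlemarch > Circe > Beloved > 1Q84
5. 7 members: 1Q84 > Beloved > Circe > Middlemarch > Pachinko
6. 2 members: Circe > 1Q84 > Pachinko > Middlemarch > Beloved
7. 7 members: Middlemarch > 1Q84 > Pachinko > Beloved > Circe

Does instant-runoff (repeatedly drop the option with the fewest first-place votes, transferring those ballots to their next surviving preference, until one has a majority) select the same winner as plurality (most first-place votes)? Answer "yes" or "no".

yes

Instant-runoff — R1 Beloved 0, Circe 4, 1Q84 7, Middlemarch 15, Pachinko 10 (Beloved out); R2 Circe 4, 1Q84 7, Middlemarch 15, Pachinko 10 (Circe out); R3 1Q84 9, Middlemarch 15, Pachinko 12 (1Q84 out); R4 Middlemarch 22, Pachinko 14 (Middlemarch winner). Winner: Middlemarch.
Plurality — first-place votes: Beloved 0, Circe 4, 1Q84 7, Middlemarch 15, Pachinko 10. Winner: Middlemarch.
The two methods agree.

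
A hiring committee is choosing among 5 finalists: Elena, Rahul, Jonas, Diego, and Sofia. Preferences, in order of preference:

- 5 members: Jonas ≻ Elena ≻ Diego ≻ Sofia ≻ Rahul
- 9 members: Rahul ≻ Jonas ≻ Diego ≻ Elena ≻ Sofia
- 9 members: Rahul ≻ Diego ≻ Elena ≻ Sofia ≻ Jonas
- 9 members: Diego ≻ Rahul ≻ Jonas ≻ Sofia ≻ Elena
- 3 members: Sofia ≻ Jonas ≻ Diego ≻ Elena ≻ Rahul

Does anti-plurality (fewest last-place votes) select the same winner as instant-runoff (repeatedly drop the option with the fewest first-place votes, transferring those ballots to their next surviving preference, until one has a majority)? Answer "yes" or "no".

no

Anti-plurality — last-place votes: Elena 9, Rahul 8, Jonas 9, Diego 0, Sofia 9. Winner: Diego.
Instant-runoff — R1 Elena 0, Rahul 18, Jonas 5, Diego 9, Sofia 3 (Rahul winner). Winner: Rahul.
The two methods disagree.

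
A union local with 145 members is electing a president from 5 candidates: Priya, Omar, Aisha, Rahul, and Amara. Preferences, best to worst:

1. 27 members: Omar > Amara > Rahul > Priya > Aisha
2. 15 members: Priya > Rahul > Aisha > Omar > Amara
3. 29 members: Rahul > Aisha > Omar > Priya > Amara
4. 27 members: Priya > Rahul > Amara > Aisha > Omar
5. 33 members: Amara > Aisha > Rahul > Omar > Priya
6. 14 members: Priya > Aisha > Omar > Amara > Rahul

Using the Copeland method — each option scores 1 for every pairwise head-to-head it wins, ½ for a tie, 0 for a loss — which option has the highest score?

Priya: beats Aisha and Amara; loses to Omar and Rahul → score 2.
Omar: beats Priya and Amara; loses to Aisha and Rahul → score 2.
Aisha: beats Omar; loses to Priya, Rahul, and Amara → score 1.
Rahul: beats Priya, Omar, and Aisha; loses to Amara → score 3.
Amara: beats Aisha and Rahul; loses to Priya and Omar → score 2.
Rahul has the best pairwise record.

Rahul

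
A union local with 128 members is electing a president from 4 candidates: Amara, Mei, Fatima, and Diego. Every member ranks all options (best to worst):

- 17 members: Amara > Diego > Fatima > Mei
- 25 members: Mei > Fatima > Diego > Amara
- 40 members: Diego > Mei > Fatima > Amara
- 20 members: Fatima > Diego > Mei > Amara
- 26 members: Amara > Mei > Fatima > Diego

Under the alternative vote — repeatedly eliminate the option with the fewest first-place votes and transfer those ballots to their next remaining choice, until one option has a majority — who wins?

Diego

Round 1: Amara 43, Mei 25, Fatima 20, Diego 40. Eliminate Fatima.
Round 2: Amara 43, Mei 25, Diego 60. Eliminate Mei.
Round 3: Amara 43, Diego 85. Diego has a majority.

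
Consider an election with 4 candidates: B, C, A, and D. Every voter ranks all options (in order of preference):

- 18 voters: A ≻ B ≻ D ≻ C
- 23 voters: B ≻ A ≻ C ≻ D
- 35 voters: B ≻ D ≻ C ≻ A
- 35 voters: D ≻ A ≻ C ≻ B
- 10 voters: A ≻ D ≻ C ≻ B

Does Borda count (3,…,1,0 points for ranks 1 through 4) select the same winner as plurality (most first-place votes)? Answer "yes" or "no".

no

Borda — scores: B 210, C 103, A 200, D 213. Winner: D.
Plurality — first-place votes: B 58, C 0, A 28, D 35. Winner: B.
The two methods disagree.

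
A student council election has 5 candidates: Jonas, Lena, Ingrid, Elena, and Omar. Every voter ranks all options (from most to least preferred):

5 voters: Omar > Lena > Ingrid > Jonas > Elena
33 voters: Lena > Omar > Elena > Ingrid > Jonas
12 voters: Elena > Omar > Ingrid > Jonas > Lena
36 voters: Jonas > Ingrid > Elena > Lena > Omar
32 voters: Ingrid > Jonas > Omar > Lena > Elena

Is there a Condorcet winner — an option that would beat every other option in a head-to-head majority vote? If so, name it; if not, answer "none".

Ingrid

Ingrid vs Jonas: 82–36 for Ingrid.
Ingrid vs Lena: 80–38 for Ingrid.
Ingrid vs Elena: 73–45 for Ingrid.
Ingrid vs Omar: 68–50 for Ingrid.
Ingrid beats every other option head-to-head.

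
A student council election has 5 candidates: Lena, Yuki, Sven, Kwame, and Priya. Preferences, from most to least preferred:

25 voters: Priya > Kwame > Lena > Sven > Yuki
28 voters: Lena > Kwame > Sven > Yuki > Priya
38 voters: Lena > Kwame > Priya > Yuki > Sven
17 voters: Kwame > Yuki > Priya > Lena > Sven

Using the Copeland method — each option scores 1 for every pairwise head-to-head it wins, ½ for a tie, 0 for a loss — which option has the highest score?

Lena: beats Yuki, Sven, Kwame, and Priya → score 4.
Yuki: beats Sven; loses to Lena, Kwame, and Priya → score 1.
Sven: loses to Lena, Yuki, Kwame, and Priya → score 0.
Kwame: beats Yuki, Sven, and Priya; loses to Lena → score 3.
Priya: beats Yuki and Sven; loses to Lena and Kwame → score 2.
Lena has the best pairwise record.

Lena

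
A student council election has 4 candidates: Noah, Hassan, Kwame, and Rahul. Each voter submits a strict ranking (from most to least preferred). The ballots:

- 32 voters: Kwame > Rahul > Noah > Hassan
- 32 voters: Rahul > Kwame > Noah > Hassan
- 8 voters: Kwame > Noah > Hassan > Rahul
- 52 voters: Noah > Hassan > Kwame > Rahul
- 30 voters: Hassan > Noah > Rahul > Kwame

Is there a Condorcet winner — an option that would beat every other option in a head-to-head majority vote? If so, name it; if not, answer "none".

Noah

Noah vs Hassan: 124–30 for Noah.
Noah vs Kwame: 82–72 for Noah.
Noah vs Rahul: 90–64 for Noah.
Noah beats every other option head-to-head.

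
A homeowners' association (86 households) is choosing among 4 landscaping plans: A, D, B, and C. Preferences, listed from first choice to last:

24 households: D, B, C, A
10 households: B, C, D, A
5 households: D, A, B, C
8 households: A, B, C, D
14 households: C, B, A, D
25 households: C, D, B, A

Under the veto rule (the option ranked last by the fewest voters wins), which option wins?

Last-place votes: A 59, D 22, B 0, C 5.
B is ranked last by the fewest voters, so B wins.

B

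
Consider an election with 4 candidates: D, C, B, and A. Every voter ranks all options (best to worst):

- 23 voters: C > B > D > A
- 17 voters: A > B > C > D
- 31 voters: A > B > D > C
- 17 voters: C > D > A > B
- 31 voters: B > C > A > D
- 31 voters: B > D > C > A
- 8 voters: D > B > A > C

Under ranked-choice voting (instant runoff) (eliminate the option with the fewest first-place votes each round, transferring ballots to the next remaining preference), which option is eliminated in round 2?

Round 1: D 8, C 40, B 62, A 48. Eliminate D.
Round 2: C 40, B 70, A 48. Eliminate C.

C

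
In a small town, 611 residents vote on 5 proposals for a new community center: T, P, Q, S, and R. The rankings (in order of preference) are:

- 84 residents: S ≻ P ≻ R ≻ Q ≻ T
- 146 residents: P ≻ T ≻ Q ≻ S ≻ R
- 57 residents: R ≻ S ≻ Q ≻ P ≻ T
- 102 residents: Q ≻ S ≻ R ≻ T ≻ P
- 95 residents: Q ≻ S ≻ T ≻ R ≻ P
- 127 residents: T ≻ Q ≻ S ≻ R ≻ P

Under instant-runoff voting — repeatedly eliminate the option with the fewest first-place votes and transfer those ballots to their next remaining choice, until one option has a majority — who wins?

Q

Round 1: T 127, P 146, Q 197, S 84, R 57. Eliminate R.
Round 2: T 127, P 146, Q 197, S 141. Eliminate T.
Round 3: P 146, Q 324, S 141. Q has a majority.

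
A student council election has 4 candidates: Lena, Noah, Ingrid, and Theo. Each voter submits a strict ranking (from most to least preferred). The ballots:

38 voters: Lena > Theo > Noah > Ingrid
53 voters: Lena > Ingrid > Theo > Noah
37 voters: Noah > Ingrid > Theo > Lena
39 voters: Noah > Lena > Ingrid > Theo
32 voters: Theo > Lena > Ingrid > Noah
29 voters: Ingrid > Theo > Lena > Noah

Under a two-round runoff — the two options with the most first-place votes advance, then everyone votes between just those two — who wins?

Round 1 first-place votes: Lena 91, Noah 76, Ingrid 29, Theo 32.
Lena and Noah advance.
Runoff: Lena is preferred to Noah by 152 voters; Noah by 76.
Lena wins the runoff.

Lena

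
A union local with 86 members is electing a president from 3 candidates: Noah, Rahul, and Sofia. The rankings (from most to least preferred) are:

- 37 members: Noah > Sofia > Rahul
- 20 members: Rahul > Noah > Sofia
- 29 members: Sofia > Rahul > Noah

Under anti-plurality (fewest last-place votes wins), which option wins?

Last-place votes: Noah 29, Rahul 37, Sofia 20.
Sofia is ranked last by the fewest voters, so Sofia wins.

Sofia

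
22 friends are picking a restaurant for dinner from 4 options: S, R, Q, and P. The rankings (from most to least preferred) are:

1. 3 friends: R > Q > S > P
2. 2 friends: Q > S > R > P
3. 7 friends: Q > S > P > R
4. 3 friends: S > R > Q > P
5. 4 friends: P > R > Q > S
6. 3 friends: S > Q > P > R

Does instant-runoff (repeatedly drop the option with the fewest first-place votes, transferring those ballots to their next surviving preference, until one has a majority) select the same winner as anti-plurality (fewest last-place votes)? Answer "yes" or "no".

Instant-runoff — R1 S 6, R 3, Q 9, P 4 (R out); R2 S 6, Q 12, P 4 (Q winner). Winner: Q.
Anti-plurality — last-place votes: S 4, R 10, Q 0, P 8. Winner: Q.
The two methods agree.

yes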